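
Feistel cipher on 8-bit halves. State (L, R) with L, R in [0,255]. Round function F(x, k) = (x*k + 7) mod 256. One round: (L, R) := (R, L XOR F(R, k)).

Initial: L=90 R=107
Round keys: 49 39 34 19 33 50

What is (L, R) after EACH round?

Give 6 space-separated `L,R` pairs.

Round 1 (k=49): L=107 R=216
Round 2 (k=39): L=216 R=132
Round 3 (k=34): L=132 R=87
Round 4 (k=19): L=87 R=248
Round 5 (k=33): L=248 R=168
Round 6 (k=50): L=168 R=47

Answer: 107,216 216,132 132,87 87,248 248,168 168,47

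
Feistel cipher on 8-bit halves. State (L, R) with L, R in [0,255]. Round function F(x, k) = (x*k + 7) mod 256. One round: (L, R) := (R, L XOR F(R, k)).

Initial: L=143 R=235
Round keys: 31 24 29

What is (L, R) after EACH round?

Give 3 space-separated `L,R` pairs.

Answer: 235,243 243,36 36,232

Derivation:
Round 1 (k=31): L=235 R=243
Round 2 (k=24): L=243 R=36
Round 3 (k=29): L=36 R=232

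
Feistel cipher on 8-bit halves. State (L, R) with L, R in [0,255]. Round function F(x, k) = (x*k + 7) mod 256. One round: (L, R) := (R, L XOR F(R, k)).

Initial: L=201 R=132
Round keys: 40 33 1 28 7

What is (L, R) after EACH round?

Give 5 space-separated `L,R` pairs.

Round 1 (k=40): L=132 R=110
Round 2 (k=33): L=110 R=177
Round 3 (k=1): L=177 R=214
Round 4 (k=28): L=214 R=222
Round 5 (k=7): L=222 R=207

Answer: 132,110 110,177 177,214 214,222 222,207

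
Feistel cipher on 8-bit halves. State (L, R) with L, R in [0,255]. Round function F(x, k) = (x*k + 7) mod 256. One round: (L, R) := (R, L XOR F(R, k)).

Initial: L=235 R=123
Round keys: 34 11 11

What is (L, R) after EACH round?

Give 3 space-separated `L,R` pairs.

Answer: 123,182 182,162 162,75

Derivation:
Round 1 (k=34): L=123 R=182
Round 2 (k=11): L=182 R=162
Round 3 (k=11): L=162 R=75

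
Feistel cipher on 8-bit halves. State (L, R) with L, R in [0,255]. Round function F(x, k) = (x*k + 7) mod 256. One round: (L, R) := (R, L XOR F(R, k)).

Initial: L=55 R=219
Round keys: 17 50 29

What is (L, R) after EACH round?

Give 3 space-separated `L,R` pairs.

Round 1 (k=17): L=219 R=165
Round 2 (k=50): L=165 R=154
Round 3 (k=29): L=154 R=220

Answer: 219,165 165,154 154,220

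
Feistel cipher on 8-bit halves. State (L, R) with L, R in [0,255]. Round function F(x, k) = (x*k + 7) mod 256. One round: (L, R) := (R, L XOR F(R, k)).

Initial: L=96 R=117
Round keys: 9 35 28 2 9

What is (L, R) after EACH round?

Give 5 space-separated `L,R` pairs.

Answer: 117,68 68,38 38,107 107,251 251,177

Derivation:
Round 1 (k=9): L=117 R=68
Round 2 (k=35): L=68 R=38
Round 3 (k=28): L=38 R=107
Round 4 (k=2): L=107 R=251
Round 5 (k=9): L=251 R=177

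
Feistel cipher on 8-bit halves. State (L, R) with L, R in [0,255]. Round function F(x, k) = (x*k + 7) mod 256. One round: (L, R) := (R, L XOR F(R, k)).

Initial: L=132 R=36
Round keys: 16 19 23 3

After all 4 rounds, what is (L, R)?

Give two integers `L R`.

Round 1 (k=16): L=36 R=195
Round 2 (k=19): L=195 R=164
Round 3 (k=23): L=164 R=0
Round 4 (k=3): L=0 R=163

Answer: 0 163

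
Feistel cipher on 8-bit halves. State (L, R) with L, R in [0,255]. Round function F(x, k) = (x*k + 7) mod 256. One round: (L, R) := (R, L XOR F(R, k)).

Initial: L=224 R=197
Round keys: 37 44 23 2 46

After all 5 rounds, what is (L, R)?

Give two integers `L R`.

Answer: 115 36

Derivation:
Round 1 (k=37): L=197 R=96
Round 2 (k=44): L=96 R=66
Round 3 (k=23): L=66 R=149
Round 4 (k=2): L=149 R=115
Round 5 (k=46): L=115 R=36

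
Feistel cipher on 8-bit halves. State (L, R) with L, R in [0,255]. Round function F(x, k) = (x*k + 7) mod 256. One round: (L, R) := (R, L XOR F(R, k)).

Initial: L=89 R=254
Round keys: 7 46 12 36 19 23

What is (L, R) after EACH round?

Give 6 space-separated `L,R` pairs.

Answer: 254,160 160,57 57,19 19,138 138,86 86,75

Derivation:
Round 1 (k=7): L=254 R=160
Round 2 (k=46): L=160 R=57
Round 3 (k=12): L=57 R=19
Round 4 (k=36): L=19 R=138
Round 5 (k=19): L=138 R=86
Round 6 (k=23): L=86 R=75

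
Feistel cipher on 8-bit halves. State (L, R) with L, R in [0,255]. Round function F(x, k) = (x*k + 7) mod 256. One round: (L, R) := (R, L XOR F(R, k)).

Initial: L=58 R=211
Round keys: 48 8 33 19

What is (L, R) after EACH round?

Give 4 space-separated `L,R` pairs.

Round 1 (k=48): L=211 R=173
Round 2 (k=8): L=173 R=188
Round 3 (k=33): L=188 R=238
Round 4 (k=19): L=238 R=13

Answer: 211,173 173,188 188,238 238,13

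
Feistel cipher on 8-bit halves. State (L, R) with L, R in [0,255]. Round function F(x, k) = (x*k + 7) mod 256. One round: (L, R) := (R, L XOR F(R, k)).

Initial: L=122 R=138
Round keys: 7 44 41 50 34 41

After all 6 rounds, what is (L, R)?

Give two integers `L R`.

Round 1 (k=7): L=138 R=183
Round 2 (k=44): L=183 R=241
Round 3 (k=41): L=241 R=23
Round 4 (k=50): L=23 R=116
Round 5 (k=34): L=116 R=120
Round 6 (k=41): L=120 R=75

Answer: 120 75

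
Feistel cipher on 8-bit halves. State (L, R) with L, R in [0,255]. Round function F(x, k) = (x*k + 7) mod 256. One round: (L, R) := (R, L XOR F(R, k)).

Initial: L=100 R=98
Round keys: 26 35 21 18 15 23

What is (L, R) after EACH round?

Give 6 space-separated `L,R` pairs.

Round 1 (k=26): L=98 R=159
Round 2 (k=35): L=159 R=166
Round 3 (k=21): L=166 R=58
Round 4 (k=18): L=58 R=189
Round 5 (k=15): L=189 R=32
Round 6 (k=23): L=32 R=90

Answer: 98,159 159,166 166,58 58,189 189,32 32,90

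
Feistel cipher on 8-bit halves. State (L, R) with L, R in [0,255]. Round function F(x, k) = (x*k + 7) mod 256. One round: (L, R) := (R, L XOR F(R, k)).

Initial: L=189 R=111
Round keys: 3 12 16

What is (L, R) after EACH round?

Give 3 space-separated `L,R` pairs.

Round 1 (k=3): L=111 R=233
Round 2 (k=12): L=233 R=156
Round 3 (k=16): L=156 R=46

Answer: 111,233 233,156 156,46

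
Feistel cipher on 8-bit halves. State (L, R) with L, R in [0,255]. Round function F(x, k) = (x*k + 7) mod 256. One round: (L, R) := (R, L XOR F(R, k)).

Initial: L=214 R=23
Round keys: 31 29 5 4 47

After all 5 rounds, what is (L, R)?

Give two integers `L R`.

Round 1 (k=31): L=23 R=6
Round 2 (k=29): L=6 R=162
Round 3 (k=5): L=162 R=55
Round 4 (k=4): L=55 R=65
Round 5 (k=47): L=65 R=193

Answer: 65 193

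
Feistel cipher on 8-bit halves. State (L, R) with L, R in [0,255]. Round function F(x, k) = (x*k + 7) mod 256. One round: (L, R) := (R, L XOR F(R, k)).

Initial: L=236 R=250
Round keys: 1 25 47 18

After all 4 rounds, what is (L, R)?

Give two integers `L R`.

Answer: 188 233

Derivation:
Round 1 (k=1): L=250 R=237
Round 2 (k=25): L=237 R=214
Round 3 (k=47): L=214 R=188
Round 4 (k=18): L=188 R=233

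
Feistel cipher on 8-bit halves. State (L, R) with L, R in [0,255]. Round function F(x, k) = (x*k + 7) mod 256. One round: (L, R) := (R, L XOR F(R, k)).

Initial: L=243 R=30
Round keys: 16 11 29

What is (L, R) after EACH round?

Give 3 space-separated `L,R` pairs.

Round 1 (k=16): L=30 R=20
Round 2 (k=11): L=20 R=253
Round 3 (k=29): L=253 R=164

Answer: 30,20 20,253 253,164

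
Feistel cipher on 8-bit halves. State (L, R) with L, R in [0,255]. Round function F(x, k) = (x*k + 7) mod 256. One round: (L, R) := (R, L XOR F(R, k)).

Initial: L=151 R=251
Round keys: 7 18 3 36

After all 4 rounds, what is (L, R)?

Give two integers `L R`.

Round 1 (k=7): L=251 R=115
Round 2 (k=18): L=115 R=230
Round 3 (k=3): L=230 R=202
Round 4 (k=36): L=202 R=137

Answer: 202 137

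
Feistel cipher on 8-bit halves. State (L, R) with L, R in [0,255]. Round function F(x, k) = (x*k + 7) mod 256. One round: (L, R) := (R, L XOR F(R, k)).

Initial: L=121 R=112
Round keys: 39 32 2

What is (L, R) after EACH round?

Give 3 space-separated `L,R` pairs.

Answer: 112,110 110,183 183,27

Derivation:
Round 1 (k=39): L=112 R=110
Round 2 (k=32): L=110 R=183
Round 3 (k=2): L=183 R=27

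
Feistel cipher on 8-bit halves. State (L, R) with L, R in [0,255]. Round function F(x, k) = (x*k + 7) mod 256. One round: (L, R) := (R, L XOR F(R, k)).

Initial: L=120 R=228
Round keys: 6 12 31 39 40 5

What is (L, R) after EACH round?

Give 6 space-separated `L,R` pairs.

Answer: 228,39 39,63 63,143 143,239 239,208 208,248

Derivation:
Round 1 (k=6): L=228 R=39
Round 2 (k=12): L=39 R=63
Round 3 (k=31): L=63 R=143
Round 4 (k=39): L=143 R=239
Round 5 (k=40): L=239 R=208
Round 6 (k=5): L=208 R=248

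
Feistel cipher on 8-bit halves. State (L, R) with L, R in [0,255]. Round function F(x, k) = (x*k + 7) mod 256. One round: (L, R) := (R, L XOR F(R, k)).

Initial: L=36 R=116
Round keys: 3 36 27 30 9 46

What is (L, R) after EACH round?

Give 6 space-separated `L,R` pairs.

Answer: 116,71 71,119 119,211 211,182 182,190 190,157

Derivation:
Round 1 (k=3): L=116 R=71
Round 2 (k=36): L=71 R=119
Round 3 (k=27): L=119 R=211
Round 4 (k=30): L=211 R=182
Round 5 (k=9): L=182 R=190
Round 6 (k=46): L=190 R=157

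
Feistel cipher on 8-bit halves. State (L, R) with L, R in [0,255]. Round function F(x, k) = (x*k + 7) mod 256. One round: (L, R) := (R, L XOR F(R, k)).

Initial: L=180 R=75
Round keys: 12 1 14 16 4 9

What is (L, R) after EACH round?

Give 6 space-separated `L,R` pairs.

Answer: 75,63 63,13 13,130 130,42 42,45 45,182

Derivation:
Round 1 (k=12): L=75 R=63
Round 2 (k=1): L=63 R=13
Round 3 (k=14): L=13 R=130
Round 4 (k=16): L=130 R=42
Round 5 (k=4): L=42 R=45
Round 6 (k=9): L=45 R=182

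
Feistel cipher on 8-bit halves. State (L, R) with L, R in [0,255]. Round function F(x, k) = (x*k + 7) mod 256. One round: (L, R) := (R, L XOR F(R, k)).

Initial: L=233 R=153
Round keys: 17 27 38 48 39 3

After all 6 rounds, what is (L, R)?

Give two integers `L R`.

Answer: 115 20

Derivation:
Round 1 (k=17): L=153 R=217
Round 2 (k=27): L=217 R=115
Round 3 (k=38): L=115 R=192
Round 4 (k=48): L=192 R=116
Round 5 (k=39): L=116 R=115
Round 6 (k=3): L=115 R=20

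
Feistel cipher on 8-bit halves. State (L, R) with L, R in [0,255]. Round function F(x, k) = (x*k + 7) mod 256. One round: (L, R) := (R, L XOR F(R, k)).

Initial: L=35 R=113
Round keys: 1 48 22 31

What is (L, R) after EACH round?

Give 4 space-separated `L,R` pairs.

Answer: 113,91 91,102 102,144 144,17

Derivation:
Round 1 (k=1): L=113 R=91
Round 2 (k=48): L=91 R=102
Round 3 (k=22): L=102 R=144
Round 4 (k=31): L=144 R=17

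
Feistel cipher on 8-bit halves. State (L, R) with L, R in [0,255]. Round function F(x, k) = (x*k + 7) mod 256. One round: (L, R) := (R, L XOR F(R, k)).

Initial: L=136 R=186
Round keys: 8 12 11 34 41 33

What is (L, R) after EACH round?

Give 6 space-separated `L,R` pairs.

Round 1 (k=8): L=186 R=95
Round 2 (k=12): L=95 R=193
Round 3 (k=11): L=193 R=13
Round 4 (k=34): L=13 R=0
Round 5 (k=41): L=0 R=10
Round 6 (k=33): L=10 R=81

Answer: 186,95 95,193 193,13 13,0 0,10 10,81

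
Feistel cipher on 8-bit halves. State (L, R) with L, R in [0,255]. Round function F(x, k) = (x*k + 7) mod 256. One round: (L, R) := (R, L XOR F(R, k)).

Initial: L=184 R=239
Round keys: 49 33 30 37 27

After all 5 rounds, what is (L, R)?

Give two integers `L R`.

Answer: 194 240

Derivation:
Round 1 (k=49): L=239 R=126
Round 2 (k=33): L=126 R=170
Round 3 (k=30): L=170 R=141
Round 4 (k=37): L=141 R=194
Round 5 (k=27): L=194 R=240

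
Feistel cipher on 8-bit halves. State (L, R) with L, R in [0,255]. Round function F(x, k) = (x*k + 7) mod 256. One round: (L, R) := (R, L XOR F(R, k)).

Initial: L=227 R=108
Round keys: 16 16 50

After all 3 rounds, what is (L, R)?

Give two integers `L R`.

Round 1 (k=16): L=108 R=36
Round 2 (k=16): L=36 R=43
Round 3 (k=50): L=43 R=73

Answer: 43 73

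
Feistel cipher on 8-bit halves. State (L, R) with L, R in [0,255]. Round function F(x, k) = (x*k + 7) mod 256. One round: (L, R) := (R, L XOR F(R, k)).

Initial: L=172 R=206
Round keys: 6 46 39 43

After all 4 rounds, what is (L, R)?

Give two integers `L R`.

Round 1 (k=6): L=206 R=119
Round 2 (k=46): L=119 R=167
Round 3 (k=39): L=167 R=15
Round 4 (k=43): L=15 R=43

Answer: 15 43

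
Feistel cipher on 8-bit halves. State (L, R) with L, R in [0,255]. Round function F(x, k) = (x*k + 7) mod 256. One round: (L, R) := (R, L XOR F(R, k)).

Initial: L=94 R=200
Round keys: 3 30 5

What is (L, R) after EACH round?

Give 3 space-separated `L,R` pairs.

Round 1 (k=3): L=200 R=1
Round 2 (k=30): L=1 R=237
Round 3 (k=5): L=237 R=169

Answer: 200,1 1,237 237,169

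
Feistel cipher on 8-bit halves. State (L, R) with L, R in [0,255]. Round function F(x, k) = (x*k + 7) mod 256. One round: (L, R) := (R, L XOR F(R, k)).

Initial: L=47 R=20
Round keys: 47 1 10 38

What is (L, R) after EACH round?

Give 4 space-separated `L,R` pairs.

Round 1 (k=47): L=20 R=156
Round 2 (k=1): L=156 R=183
Round 3 (k=10): L=183 R=177
Round 4 (k=38): L=177 R=250

Answer: 20,156 156,183 183,177 177,250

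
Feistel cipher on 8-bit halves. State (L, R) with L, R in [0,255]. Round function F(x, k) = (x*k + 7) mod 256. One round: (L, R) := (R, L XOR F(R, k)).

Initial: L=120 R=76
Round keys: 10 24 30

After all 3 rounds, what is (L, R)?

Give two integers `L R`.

Round 1 (k=10): L=76 R=135
Round 2 (k=24): L=135 R=227
Round 3 (k=30): L=227 R=38

Answer: 227 38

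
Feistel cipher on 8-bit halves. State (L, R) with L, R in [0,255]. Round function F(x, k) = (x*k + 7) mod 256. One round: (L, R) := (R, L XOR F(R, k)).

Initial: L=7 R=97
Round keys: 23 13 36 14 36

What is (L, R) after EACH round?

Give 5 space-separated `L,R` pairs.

Round 1 (k=23): L=97 R=185
Round 2 (k=13): L=185 R=13
Round 3 (k=36): L=13 R=98
Round 4 (k=14): L=98 R=110
Round 5 (k=36): L=110 R=29

Answer: 97,185 185,13 13,98 98,110 110,29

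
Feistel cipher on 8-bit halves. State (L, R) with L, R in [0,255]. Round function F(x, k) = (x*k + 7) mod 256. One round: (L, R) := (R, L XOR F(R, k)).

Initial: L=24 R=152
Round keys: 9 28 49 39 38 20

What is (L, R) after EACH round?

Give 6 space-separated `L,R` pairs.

Round 1 (k=9): L=152 R=71
Round 2 (k=28): L=71 R=83
Round 3 (k=49): L=83 R=173
Round 4 (k=39): L=173 R=49
Round 5 (k=38): L=49 R=224
Round 6 (k=20): L=224 R=182

Answer: 152,71 71,83 83,173 173,49 49,224 224,182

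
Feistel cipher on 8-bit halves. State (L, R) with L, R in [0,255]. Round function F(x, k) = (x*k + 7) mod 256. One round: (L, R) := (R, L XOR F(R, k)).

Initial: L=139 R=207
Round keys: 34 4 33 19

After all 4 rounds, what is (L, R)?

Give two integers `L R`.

Answer: 249 114

Derivation:
Round 1 (k=34): L=207 R=14
Round 2 (k=4): L=14 R=240
Round 3 (k=33): L=240 R=249
Round 4 (k=19): L=249 R=114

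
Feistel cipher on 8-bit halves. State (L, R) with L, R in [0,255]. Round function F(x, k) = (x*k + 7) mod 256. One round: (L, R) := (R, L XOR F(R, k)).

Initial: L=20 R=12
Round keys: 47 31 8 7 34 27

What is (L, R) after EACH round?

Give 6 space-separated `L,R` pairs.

Answer: 12,47 47,180 180,136 136,11 11,245 245,213

Derivation:
Round 1 (k=47): L=12 R=47
Round 2 (k=31): L=47 R=180
Round 3 (k=8): L=180 R=136
Round 4 (k=7): L=136 R=11
Round 5 (k=34): L=11 R=245
Round 6 (k=27): L=245 R=213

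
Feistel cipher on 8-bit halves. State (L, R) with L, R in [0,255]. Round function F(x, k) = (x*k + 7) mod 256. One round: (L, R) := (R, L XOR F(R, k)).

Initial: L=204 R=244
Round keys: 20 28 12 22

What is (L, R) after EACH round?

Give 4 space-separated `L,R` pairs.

Answer: 244,219 219,15 15,96 96,72

Derivation:
Round 1 (k=20): L=244 R=219
Round 2 (k=28): L=219 R=15
Round 3 (k=12): L=15 R=96
Round 4 (k=22): L=96 R=72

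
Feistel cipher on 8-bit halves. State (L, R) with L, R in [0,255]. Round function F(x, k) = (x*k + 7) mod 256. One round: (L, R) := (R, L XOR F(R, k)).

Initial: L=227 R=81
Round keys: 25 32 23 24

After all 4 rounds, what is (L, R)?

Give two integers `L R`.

Round 1 (k=25): L=81 R=19
Round 2 (k=32): L=19 R=54
Round 3 (k=23): L=54 R=242
Round 4 (k=24): L=242 R=129

Answer: 242 129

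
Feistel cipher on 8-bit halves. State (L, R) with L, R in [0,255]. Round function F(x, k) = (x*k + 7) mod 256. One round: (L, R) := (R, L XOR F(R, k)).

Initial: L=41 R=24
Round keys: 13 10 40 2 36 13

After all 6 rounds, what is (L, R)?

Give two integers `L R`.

Round 1 (k=13): L=24 R=22
Round 2 (k=10): L=22 R=251
Round 3 (k=40): L=251 R=41
Round 4 (k=2): L=41 R=162
Round 5 (k=36): L=162 R=230
Round 6 (k=13): L=230 R=23

Answer: 230 23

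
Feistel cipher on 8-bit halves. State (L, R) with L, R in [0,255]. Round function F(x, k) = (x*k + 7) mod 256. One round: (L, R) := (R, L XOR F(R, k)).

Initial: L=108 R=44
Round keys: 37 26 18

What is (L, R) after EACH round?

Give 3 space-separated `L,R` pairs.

Answer: 44,15 15,161 161,86

Derivation:
Round 1 (k=37): L=44 R=15
Round 2 (k=26): L=15 R=161
Round 3 (k=18): L=161 R=86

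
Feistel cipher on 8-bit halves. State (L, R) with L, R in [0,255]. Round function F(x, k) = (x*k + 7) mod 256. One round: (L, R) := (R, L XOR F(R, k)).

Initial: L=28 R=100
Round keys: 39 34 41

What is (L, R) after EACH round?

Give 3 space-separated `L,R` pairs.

Answer: 100,95 95,193 193,175

Derivation:
Round 1 (k=39): L=100 R=95
Round 2 (k=34): L=95 R=193
Round 3 (k=41): L=193 R=175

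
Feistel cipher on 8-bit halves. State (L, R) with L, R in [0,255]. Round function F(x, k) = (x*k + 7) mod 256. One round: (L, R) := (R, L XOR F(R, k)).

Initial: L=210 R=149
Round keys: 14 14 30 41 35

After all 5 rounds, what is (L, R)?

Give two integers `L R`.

Answer: 187 200

Derivation:
Round 1 (k=14): L=149 R=255
Round 2 (k=14): L=255 R=108
Round 3 (k=30): L=108 R=80
Round 4 (k=41): L=80 R=187
Round 5 (k=35): L=187 R=200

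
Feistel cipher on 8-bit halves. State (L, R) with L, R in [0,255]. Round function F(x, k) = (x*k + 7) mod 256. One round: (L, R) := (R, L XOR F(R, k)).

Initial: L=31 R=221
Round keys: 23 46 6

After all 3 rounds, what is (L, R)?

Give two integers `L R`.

Answer: 160 58

Derivation:
Round 1 (k=23): L=221 R=253
Round 2 (k=46): L=253 R=160
Round 3 (k=6): L=160 R=58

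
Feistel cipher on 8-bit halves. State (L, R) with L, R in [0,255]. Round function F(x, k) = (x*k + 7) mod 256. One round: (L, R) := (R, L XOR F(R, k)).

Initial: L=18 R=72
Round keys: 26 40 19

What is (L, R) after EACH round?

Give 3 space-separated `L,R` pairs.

Round 1 (k=26): L=72 R=69
Round 2 (k=40): L=69 R=135
Round 3 (k=19): L=135 R=73

Answer: 72,69 69,135 135,73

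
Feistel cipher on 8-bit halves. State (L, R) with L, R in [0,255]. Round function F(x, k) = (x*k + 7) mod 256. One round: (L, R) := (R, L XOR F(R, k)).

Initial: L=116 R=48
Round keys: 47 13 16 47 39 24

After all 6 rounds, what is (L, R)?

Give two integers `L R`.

Answer: 214 234

Derivation:
Round 1 (k=47): L=48 R=163
Round 2 (k=13): L=163 R=126
Round 3 (k=16): L=126 R=68
Round 4 (k=47): L=68 R=253
Round 5 (k=39): L=253 R=214
Round 6 (k=24): L=214 R=234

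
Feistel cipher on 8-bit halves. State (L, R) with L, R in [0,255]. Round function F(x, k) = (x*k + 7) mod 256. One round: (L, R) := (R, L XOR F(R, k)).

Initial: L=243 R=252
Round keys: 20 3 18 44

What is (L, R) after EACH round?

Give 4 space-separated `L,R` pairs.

Answer: 252,68 68,47 47,17 17,220

Derivation:
Round 1 (k=20): L=252 R=68
Round 2 (k=3): L=68 R=47
Round 3 (k=18): L=47 R=17
Round 4 (k=44): L=17 R=220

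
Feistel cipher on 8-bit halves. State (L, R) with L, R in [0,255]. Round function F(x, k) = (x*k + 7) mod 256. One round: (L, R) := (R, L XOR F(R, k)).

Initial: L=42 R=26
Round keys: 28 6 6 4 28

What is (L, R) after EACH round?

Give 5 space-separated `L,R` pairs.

Answer: 26,245 245,223 223,180 180,8 8,83

Derivation:
Round 1 (k=28): L=26 R=245
Round 2 (k=6): L=245 R=223
Round 3 (k=6): L=223 R=180
Round 4 (k=4): L=180 R=8
Round 5 (k=28): L=8 R=83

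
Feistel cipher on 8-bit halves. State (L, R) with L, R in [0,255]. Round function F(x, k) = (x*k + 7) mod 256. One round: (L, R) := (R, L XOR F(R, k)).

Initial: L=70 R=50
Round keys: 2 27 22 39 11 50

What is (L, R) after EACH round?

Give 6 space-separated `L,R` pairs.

Answer: 50,45 45,244 244,210 210,241 241,176 176,150

Derivation:
Round 1 (k=2): L=50 R=45
Round 2 (k=27): L=45 R=244
Round 3 (k=22): L=244 R=210
Round 4 (k=39): L=210 R=241
Round 5 (k=11): L=241 R=176
Round 6 (k=50): L=176 R=150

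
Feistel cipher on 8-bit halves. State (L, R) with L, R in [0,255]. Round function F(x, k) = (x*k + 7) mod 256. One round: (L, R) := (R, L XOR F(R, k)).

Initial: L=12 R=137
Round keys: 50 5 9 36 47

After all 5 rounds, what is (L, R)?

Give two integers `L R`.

Round 1 (k=50): L=137 R=197
Round 2 (k=5): L=197 R=105
Round 3 (k=9): L=105 R=125
Round 4 (k=36): L=125 R=242
Round 5 (k=47): L=242 R=8

Answer: 242 8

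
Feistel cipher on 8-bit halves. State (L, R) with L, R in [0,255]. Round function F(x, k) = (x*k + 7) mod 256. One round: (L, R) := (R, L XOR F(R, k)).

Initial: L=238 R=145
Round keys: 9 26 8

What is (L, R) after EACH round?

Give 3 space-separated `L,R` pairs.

Round 1 (k=9): L=145 R=206
Round 2 (k=26): L=206 R=98
Round 3 (k=8): L=98 R=217

Answer: 145,206 206,98 98,217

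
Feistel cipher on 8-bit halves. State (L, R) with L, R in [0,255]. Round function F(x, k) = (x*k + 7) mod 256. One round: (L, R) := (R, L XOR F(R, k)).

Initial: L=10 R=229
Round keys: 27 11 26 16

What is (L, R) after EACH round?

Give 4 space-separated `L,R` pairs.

Round 1 (k=27): L=229 R=36
Round 2 (k=11): L=36 R=118
Round 3 (k=26): L=118 R=39
Round 4 (k=16): L=39 R=1

Answer: 229,36 36,118 118,39 39,1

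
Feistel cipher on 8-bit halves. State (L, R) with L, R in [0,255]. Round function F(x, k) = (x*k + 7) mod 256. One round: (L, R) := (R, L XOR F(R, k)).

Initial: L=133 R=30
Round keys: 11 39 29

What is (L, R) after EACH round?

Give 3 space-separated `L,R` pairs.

Answer: 30,212 212,77 77,20

Derivation:
Round 1 (k=11): L=30 R=212
Round 2 (k=39): L=212 R=77
Round 3 (k=29): L=77 R=20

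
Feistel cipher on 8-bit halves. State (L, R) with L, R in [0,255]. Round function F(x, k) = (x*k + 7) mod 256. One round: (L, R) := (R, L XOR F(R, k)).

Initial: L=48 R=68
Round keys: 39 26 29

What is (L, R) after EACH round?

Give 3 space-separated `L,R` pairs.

Answer: 68,83 83,49 49,199

Derivation:
Round 1 (k=39): L=68 R=83
Round 2 (k=26): L=83 R=49
Round 3 (k=29): L=49 R=199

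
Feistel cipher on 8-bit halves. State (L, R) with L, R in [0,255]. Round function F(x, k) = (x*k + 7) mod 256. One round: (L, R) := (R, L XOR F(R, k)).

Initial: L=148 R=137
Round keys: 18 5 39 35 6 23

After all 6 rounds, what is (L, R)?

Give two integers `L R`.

Answer: 206 136

Derivation:
Round 1 (k=18): L=137 R=61
Round 2 (k=5): L=61 R=177
Round 3 (k=39): L=177 R=195
Round 4 (k=35): L=195 R=1
Round 5 (k=6): L=1 R=206
Round 6 (k=23): L=206 R=136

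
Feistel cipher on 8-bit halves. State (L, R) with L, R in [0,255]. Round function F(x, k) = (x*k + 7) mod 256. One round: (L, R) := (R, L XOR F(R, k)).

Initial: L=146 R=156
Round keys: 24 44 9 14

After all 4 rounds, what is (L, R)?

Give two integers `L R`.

Round 1 (k=24): L=156 R=53
Round 2 (k=44): L=53 R=191
Round 3 (k=9): L=191 R=139
Round 4 (k=14): L=139 R=30

Answer: 139 30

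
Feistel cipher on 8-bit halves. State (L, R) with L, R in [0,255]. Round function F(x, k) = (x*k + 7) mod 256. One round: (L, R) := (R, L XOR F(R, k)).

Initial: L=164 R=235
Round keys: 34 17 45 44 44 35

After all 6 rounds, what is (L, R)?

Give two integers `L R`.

Round 1 (k=34): L=235 R=153
Round 2 (k=17): L=153 R=219
Round 3 (k=45): L=219 R=31
Round 4 (k=44): L=31 R=128
Round 5 (k=44): L=128 R=24
Round 6 (k=35): L=24 R=207

Answer: 24 207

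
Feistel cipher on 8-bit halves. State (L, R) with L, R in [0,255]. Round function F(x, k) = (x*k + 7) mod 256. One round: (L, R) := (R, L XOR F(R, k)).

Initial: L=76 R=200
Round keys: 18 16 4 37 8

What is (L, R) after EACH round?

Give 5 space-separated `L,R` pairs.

Answer: 200,91 91,127 127,88 88,192 192,95

Derivation:
Round 1 (k=18): L=200 R=91
Round 2 (k=16): L=91 R=127
Round 3 (k=4): L=127 R=88
Round 4 (k=37): L=88 R=192
Round 5 (k=8): L=192 R=95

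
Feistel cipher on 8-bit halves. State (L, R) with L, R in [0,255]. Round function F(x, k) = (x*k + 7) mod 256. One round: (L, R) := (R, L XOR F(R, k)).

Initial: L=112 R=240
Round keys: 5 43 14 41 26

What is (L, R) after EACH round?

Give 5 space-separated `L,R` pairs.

Round 1 (k=5): L=240 R=199
Round 2 (k=43): L=199 R=132
Round 3 (k=14): L=132 R=248
Round 4 (k=41): L=248 R=59
Round 5 (k=26): L=59 R=253

Answer: 240,199 199,132 132,248 248,59 59,253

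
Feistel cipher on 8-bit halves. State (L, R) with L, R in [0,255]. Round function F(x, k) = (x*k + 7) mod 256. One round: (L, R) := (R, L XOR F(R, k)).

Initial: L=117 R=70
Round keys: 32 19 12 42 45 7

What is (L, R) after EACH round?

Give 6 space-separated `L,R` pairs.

Answer: 70,178 178,123 123,121 121,154 154,96 96,61

Derivation:
Round 1 (k=32): L=70 R=178
Round 2 (k=19): L=178 R=123
Round 3 (k=12): L=123 R=121
Round 4 (k=42): L=121 R=154
Round 5 (k=45): L=154 R=96
Round 6 (k=7): L=96 R=61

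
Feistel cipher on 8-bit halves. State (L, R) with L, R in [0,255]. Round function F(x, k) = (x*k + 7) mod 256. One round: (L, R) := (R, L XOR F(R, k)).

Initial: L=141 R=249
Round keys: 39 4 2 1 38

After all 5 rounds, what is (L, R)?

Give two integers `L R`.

Answer: 109 85

Derivation:
Round 1 (k=39): L=249 R=123
Round 2 (k=4): L=123 R=10
Round 3 (k=2): L=10 R=96
Round 4 (k=1): L=96 R=109
Round 5 (k=38): L=109 R=85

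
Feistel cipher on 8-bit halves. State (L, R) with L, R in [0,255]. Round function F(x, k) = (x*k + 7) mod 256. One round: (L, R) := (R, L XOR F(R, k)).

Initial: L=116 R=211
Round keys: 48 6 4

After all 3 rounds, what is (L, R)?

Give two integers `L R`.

Answer: 138 204

Derivation:
Round 1 (k=48): L=211 R=227
Round 2 (k=6): L=227 R=138
Round 3 (k=4): L=138 R=204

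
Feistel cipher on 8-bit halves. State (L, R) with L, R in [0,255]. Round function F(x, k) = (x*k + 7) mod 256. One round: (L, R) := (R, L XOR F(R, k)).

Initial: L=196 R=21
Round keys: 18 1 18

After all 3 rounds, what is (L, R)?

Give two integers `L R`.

Answer: 89 12

Derivation:
Round 1 (k=18): L=21 R=69
Round 2 (k=1): L=69 R=89
Round 3 (k=18): L=89 R=12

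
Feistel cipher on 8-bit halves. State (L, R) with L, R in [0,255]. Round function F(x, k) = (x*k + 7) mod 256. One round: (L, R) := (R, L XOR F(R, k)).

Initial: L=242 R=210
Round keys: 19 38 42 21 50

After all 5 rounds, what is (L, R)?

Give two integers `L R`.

Round 1 (k=19): L=210 R=111
Round 2 (k=38): L=111 R=83
Round 3 (k=42): L=83 R=202
Round 4 (k=21): L=202 R=202
Round 5 (k=50): L=202 R=177

Answer: 202 177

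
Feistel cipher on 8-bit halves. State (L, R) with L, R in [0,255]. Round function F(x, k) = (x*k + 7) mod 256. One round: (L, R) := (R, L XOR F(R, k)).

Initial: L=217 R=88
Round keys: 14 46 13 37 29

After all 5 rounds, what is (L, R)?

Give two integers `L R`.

Answer: 164 43

Derivation:
Round 1 (k=14): L=88 R=14
Round 2 (k=46): L=14 R=211
Round 3 (k=13): L=211 R=176
Round 4 (k=37): L=176 R=164
Round 5 (k=29): L=164 R=43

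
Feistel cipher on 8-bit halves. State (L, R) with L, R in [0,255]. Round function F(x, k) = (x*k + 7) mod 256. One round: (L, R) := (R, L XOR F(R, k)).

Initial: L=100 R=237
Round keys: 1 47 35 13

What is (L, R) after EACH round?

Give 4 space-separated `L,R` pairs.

Round 1 (k=1): L=237 R=144
Round 2 (k=47): L=144 R=154
Round 3 (k=35): L=154 R=133
Round 4 (k=13): L=133 R=82

Answer: 237,144 144,154 154,133 133,82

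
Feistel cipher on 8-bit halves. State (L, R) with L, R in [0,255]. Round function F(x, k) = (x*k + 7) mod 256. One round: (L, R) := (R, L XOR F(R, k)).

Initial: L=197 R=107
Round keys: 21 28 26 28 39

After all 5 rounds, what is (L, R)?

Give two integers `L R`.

Round 1 (k=21): L=107 R=11
Round 2 (k=28): L=11 R=80
Round 3 (k=26): L=80 R=44
Round 4 (k=28): L=44 R=135
Round 5 (k=39): L=135 R=180

Answer: 135 180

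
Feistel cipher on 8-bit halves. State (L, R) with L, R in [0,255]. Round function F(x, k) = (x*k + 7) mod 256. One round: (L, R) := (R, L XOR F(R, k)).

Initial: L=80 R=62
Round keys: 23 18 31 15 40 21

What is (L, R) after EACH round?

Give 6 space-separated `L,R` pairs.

Answer: 62,201 201,23 23,25 25,105 105,118 118,220

Derivation:
Round 1 (k=23): L=62 R=201
Round 2 (k=18): L=201 R=23
Round 3 (k=31): L=23 R=25
Round 4 (k=15): L=25 R=105
Round 5 (k=40): L=105 R=118
Round 6 (k=21): L=118 R=220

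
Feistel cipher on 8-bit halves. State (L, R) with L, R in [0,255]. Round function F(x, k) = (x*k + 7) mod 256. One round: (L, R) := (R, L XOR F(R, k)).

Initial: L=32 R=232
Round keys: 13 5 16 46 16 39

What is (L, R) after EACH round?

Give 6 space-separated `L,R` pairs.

Answer: 232,239 239,90 90,72 72,173 173,159 159,237

Derivation:
Round 1 (k=13): L=232 R=239
Round 2 (k=5): L=239 R=90
Round 3 (k=16): L=90 R=72
Round 4 (k=46): L=72 R=173
Round 5 (k=16): L=173 R=159
Round 6 (k=39): L=159 R=237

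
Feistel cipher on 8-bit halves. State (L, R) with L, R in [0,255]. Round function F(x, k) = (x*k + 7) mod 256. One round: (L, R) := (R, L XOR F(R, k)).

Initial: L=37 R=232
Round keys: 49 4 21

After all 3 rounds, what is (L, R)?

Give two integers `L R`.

Answer: 199 16

Derivation:
Round 1 (k=49): L=232 R=74
Round 2 (k=4): L=74 R=199
Round 3 (k=21): L=199 R=16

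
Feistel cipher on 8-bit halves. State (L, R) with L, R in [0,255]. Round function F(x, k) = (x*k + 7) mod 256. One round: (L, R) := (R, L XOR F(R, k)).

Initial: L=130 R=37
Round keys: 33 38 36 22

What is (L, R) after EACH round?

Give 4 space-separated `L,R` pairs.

Answer: 37,78 78,190 190,241 241,3

Derivation:
Round 1 (k=33): L=37 R=78
Round 2 (k=38): L=78 R=190
Round 3 (k=36): L=190 R=241
Round 4 (k=22): L=241 R=3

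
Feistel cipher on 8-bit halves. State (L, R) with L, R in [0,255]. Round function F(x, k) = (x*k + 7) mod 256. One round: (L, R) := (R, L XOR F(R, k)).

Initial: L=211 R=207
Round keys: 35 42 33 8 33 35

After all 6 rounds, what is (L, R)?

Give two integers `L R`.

Answer: 146 104

Derivation:
Round 1 (k=35): L=207 R=135
Round 2 (k=42): L=135 R=226
Round 3 (k=33): L=226 R=174
Round 4 (k=8): L=174 R=149
Round 5 (k=33): L=149 R=146
Round 6 (k=35): L=146 R=104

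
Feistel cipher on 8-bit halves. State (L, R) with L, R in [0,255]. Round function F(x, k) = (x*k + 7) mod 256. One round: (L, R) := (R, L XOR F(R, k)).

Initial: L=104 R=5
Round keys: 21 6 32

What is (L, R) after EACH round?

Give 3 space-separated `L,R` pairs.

Round 1 (k=21): L=5 R=24
Round 2 (k=6): L=24 R=146
Round 3 (k=32): L=146 R=95

Answer: 5,24 24,146 146,95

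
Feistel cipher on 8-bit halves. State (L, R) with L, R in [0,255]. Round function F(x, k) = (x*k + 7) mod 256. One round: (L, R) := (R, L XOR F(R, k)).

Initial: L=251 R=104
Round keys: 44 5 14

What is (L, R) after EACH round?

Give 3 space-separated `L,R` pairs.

Round 1 (k=44): L=104 R=28
Round 2 (k=5): L=28 R=251
Round 3 (k=14): L=251 R=221

Answer: 104,28 28,251 251,221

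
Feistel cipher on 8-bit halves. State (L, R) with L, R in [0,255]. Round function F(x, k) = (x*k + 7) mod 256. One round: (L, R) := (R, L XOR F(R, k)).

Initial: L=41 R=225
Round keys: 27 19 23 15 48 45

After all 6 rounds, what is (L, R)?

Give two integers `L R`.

Round 1 (k=27): L=225 R=235
Round 2 (k=19): L=235 R=153
Round 3 (k=23): L=153 R=45
Round 4 (k=15): L=45 R=51
Round 5 (k=48): L=51 R=186
Round 6 (k=45): L=186 R=138

Answer: 186 138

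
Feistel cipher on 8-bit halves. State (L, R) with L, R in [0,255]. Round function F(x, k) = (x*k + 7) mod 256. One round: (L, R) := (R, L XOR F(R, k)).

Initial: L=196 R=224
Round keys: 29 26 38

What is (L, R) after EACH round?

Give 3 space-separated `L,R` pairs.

Answer: 224,163 163,117 117,198

Derivation:
Round 1 (k=29): L=224 R=163
Round 2 (k=26): L=163 R=117
Round 3 (k=38): L=117 R=198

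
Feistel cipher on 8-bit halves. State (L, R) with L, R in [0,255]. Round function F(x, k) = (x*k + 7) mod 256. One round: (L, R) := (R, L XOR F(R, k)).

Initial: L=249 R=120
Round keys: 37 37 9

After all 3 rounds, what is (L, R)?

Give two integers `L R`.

Answer: 125 202

Derivation:
Round 1 (k=37): L=120 R=166
Round 2 (k=37): L=166 R=125
Round 3 (k=9): L=125 R=202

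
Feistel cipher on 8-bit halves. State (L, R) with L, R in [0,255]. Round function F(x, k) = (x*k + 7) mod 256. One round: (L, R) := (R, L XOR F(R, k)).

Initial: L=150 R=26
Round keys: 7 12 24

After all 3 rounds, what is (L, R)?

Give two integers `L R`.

Answer: 17 180

Derivation:
Round 1 (k=7): L=26 R=43
Round 2 (k=12): L=43 R=17
Round 3 (k=24): L=17 R=180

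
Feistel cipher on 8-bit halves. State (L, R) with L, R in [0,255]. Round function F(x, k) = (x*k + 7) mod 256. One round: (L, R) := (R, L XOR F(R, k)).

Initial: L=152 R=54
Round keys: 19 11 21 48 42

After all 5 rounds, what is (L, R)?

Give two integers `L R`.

Answer: 147 63

Derivation:
Round 1 (k=19): L=54 R=145
Round 2 (k=11): L=145 R=116
Round 3 (k=21): L=116 R=26
Round 4 (k=48): L=26 R=147
Round 5 (k=42): L=147 R=63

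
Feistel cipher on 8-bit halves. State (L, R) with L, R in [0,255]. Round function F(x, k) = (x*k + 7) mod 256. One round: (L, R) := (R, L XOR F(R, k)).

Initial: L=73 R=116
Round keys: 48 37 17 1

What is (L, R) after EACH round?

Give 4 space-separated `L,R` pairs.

Round 1 (k=48): L=116 R=142
Round 2 (k=37): L=142 R=249
Round 3 (k=17): L=249 R=30
Round 4 (k=1): L=30 R=220

Answer: 116,142 142,249 249,30 30,220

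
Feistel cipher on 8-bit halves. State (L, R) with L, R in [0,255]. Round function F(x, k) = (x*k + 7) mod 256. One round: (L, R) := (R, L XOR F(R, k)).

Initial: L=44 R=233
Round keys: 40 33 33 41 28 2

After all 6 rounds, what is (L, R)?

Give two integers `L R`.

Answer: 18 48

Derivation:
Round 1 (k=40): L=233 R=67
Round 2 (k=33): L=67 R=67
Round 3 (k=33): L=67 R=233
Round 4 (k=41): L=233 R=27
Round 5 (k=28): L=27 R=18
Round 6 (k=2): L=18 R=48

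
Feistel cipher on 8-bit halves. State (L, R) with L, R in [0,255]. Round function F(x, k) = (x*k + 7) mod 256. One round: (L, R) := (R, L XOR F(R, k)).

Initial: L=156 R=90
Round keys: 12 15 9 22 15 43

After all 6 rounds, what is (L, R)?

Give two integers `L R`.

Answer: 180 70

Derivation:
Round 1 (k=12): L=90 R=163
Round 2 (k=15): L=163 R=206
Round 3 (k=9): L=206 R=230
Round 4 (k=22): L=230 R=5
Round 5 (k=15): L=5 R=180
Round 6 (k=43): L=180 R=70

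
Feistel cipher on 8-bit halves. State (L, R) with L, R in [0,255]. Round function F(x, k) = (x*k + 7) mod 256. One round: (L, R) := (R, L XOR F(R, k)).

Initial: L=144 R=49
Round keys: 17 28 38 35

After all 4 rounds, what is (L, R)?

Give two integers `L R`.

Answer: 147 182

Derivation:
Round 1 (k=17): L=49 R=216
Round 2 (k=28): L=216 R=150
Round 3 (k=38): L=150 R=147
Round 4 (k=35): L=147 R=182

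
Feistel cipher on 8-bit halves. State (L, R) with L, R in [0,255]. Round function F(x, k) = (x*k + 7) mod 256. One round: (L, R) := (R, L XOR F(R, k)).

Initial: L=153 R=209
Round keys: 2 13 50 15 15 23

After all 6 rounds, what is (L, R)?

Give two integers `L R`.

Round 1 (k=2): L=209 R=48
Round 2 (k=13): L=48 R=166
Round 3 (k=50): L=166 R=67
Round 4 (k=15): L=67 R=82
Round 5 (k=15): L=82 R=150
Round 6 (k=23): L=150 R=211

Answer: 150 211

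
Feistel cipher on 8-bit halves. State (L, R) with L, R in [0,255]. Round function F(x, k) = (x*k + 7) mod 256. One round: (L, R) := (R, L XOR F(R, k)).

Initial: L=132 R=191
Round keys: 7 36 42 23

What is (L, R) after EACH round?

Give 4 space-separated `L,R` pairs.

Round 1 (k=7): L=191 R=196
Round 2 (k=36): L=196 R=40
Round 3 (k=42): L=40 R=83
Round 4 (k=23): L=83 R=84

Answer: 191,196 196,40 40,83 83,84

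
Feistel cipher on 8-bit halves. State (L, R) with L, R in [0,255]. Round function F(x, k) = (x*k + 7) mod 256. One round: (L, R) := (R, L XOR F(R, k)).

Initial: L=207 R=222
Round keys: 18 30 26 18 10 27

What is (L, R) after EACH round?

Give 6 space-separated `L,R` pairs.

Answer: 222,108 108,113 113,237 237,192 192,106 106,245

Derivation:
Round 1 (k=18): L=222 R=108
Round 2 (k=30): L=108 R=113
Round 3 (k=26): L=113 R=237
Round 4 (k=18): L=237 R=192
Round 5 (k=10): L=192 R=106
Round 6 (k=27): L=106 R=245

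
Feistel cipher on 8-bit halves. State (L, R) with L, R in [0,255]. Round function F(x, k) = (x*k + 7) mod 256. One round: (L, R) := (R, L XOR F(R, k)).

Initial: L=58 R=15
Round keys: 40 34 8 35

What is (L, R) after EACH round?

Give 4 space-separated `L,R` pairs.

Round 1 (k=40): L=15 R=101
Round 2 (k=34): L=101 R=126
Round 3 (k=8): L=126 R=146
Round 4 (k=35): L=146 R=131

Answer: 15,101 101,126 126,146 146,131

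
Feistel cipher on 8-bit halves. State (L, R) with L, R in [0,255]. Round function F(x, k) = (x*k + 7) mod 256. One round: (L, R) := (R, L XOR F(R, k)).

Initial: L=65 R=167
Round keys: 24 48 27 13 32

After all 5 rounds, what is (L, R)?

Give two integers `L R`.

Answer: 220 110

Derivation:
Round 1 (k=24): L=167 R=238
Round 2 (k=48): L=238 R=0
Round 3 (k=27): L=0 R=233
Round 4 (k=13): L=233 R=220
Round 5 (k=32): L=220 R=110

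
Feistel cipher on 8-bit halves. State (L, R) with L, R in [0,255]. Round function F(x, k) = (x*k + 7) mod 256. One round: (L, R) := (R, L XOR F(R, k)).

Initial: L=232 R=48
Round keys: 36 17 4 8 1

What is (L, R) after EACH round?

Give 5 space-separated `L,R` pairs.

Answer: 48,47 47,22 22,112 112,145 145,232

Derivation:
Round 1 (k=36): L=48 R=47
Round 2 (k=17): L=47 R=22
Round 3 (k=4): L=22 R=112
Round 4 (k=8): L=112 R=145
Round 5 (k=1): L=145 R=232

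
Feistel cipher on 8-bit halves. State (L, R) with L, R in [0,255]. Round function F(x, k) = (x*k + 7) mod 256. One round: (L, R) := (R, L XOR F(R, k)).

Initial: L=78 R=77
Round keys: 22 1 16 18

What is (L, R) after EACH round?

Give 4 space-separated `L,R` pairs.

Answer: 77,235 235,191 191,28 28,64

Derivation:
Round 1 (k=22): L=77 R=235
Round 2 (k=1): L=235 R=191
Round 3 (k=16): L=191 R=28
Round 4 (k=18): L=28 R=64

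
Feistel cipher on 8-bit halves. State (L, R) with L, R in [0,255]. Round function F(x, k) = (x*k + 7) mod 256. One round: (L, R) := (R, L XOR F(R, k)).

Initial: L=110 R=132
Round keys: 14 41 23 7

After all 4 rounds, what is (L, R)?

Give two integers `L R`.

Round 1 (k=14): L=132 R=81
Round 2 (k=41): L=81 R=132
Round 3 (k=23): L=132 R=178
Round 4 (k=7): L=178 R=97

Answer: 178 97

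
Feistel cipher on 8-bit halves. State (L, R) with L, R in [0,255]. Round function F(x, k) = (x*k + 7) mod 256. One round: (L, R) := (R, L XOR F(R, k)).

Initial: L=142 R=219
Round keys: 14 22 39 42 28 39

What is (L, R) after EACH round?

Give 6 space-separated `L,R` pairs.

Round 1 (k=14): L=219 R=143
Round 2 (k=22): L=143 R=138
Round 3 (k=39): L=138 R=130
Round 4 (k=42): L=130 R=209
Round 5 (k=28): L=209 R=97
Round 6 (k=39): L=97 R=31

Answer: 219,143 143,138 138,130 130,209 209,97 97,31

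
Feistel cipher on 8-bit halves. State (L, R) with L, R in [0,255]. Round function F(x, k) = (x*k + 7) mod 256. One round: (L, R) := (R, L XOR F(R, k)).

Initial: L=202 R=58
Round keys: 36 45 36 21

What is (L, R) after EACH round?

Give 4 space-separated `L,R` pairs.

Answer: 58,229 229,114 114,234 234,75

Derivation:
Round 1 (k=36): L=58 R=229
Round 2 (k=45): L=229 R=114
Round 3 (k=36): L=114 R=234
Round 4 (k=21): L=234 R=75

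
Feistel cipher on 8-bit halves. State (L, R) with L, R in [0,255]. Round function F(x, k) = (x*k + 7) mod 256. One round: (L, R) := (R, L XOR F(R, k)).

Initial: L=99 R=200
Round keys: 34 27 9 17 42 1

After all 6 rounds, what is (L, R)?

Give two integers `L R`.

Round 1 (k=34): L=200 R=244
Round 2 (k=27): L=244 R=11
Round 3 (k=9): L=11 R=158
Round 4 (k=17): L=158 R=142
Round 5 (k=42): L=142 R=205
Round 6 (k=1): L=205 R=90

Answer: 205 90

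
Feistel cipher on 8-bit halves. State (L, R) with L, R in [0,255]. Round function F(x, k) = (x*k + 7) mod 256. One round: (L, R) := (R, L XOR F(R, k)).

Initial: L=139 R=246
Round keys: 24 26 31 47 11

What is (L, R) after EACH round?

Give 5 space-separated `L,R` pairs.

Answer: 246,156 156,41 41,98 98,44 44,137

Derivation:
Round 1 (k=24): L=246 R=156
Round 2 (k=26): L=156 R=41
Round 3 (k=31): L=41 R=98
Round 4 (k=47): L=98 R=44
Round 5 (k=11): L=44 R=137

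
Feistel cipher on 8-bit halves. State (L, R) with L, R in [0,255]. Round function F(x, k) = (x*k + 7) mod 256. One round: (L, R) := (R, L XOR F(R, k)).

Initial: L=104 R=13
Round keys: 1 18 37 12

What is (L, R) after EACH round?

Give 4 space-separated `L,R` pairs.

Round 1 (k=1): L=13 R=124
Round 2 (k=18): L=124 R=178
Round 3 (k=37): L=178 R=189
Round 4 (k=12): L=189 R=81

Answer: 13,124 124,178 178,189 189,81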